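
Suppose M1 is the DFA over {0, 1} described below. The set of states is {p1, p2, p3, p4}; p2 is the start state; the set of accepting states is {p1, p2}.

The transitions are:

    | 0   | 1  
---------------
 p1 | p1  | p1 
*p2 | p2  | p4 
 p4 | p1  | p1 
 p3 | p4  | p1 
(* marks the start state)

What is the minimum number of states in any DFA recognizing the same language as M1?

3

States {p3} cannot be reached from the start state, so discard them.
Start with accepting vs non-accepting: {p1,p2} | {p4}.
Refine {p1,p2} on symbol 1: members go to different blocks, giving {p1} and {p2}.
No further refinement is possible. Final partition (3 blocks): {p1} | {p4} | {p2}.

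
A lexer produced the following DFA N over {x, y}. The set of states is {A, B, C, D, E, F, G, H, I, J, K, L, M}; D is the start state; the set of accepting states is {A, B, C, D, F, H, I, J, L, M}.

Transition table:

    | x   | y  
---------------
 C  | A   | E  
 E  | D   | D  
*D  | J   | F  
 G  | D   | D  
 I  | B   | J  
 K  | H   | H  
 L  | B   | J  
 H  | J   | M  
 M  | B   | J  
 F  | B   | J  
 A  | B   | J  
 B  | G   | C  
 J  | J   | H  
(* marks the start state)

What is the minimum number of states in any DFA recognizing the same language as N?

Reachable states from the start: {A,B,C,D,E,F,G,H,J,M}. Unreachable: {I,K,L} — drop them.
P0 = {A,B,C,D,F,H,J,M} | {E,G}.
Refine {A,B,C,D,F,H,J,M} on symbol x: members go to different blocks, giving {A,C,D,F,H,J,M} and {B}.
Refine {A,C,D,F,H,J,M} on symbol x: members go to different blocks, giving {C,D,H,J} and {A,F,M}.
Refine {C,D,H,J} on symbol x: members go to different blocks, giving {D,H,J} and {C}.
On input y, block {D,H,J} splits into {D,H} and {J}.
The partition is now stable with 6 blocks: {D,H} | {E,G} | {B} | {A,F,M} | {C} | {J}.

6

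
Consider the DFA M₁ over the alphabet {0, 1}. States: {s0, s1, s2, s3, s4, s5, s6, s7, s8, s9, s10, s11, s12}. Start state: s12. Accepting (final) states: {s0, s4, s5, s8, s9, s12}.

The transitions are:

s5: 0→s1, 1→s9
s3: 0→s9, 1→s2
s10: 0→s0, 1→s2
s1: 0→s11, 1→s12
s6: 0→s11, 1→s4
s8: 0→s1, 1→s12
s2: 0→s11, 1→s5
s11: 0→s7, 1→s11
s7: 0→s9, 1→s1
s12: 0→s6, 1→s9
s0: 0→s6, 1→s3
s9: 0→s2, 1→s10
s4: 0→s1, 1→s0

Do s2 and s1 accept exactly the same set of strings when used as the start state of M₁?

Reachable states from the start: {s0,s1,s2,s3,s4,s5,s6,s7,s9,s10,s11,s12}. Unreachable: {s8} — drop them.
Initial partition by acceptance: {s0,s4,s5,s9,s12} | {s1,s2,s3,s6,s7,s10,s11}.
On input 1, block {s0,s4,s5,s9,s12} splits into {s4,s5,s12} and {s0,s9}.
On input 0, block {s1,s2,s3,s6,s7,s10,s11} splits into {s1,s2,s6,s11} and {s3,s7,s10}.
Split {s1,s2,s6,s11} by δ(·,0) → {s1,s2,s6} and {s11}.
No further refinement is possible. Final partition (5 blocks): {s4,s5,s12} | {s1,s2,s6} | {s0,s9} | {s3,s7,s10} | {s11}.
s2 and s1 lie in the same block of the stable partition, so they are equivalent — no string distinguishes them.

Yes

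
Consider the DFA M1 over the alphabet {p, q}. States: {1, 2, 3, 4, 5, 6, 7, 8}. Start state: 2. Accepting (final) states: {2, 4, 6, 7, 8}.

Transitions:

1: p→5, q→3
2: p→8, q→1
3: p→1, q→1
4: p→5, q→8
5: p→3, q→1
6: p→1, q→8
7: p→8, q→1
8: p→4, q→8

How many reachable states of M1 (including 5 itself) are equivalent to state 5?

States {6,7} cannot be reached from the start state, so discard them.
Initial partition by acceptance: {2,4,8} | {1,3,5}.
Refine {2,4,8} on symbol p: members go to different blocks, giving {2,8} and {4}.
Split {2,8} by δ(·,p) → {2} and {8}.
No further refinement is possible. Final partition (4 blocks): {2} | {1,3,5} | {4} | {8}.
State 5 belongs to the block {1,3,5}, which has 3 states.

3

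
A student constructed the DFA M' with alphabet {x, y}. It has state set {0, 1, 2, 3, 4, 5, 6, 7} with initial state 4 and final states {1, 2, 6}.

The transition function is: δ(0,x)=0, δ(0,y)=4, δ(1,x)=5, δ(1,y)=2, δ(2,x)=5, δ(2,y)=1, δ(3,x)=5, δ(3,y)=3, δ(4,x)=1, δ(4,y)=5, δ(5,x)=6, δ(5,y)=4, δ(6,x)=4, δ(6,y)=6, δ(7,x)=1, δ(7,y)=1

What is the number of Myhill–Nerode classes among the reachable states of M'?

States {0,3,7} cannot be reached from the start state, so discard them.
Start with accepting vs non-accepting: {1,2,6} | {4,5}.
No further refinement is possible. Final partition (2 blocks): {1,2,6} | {4,5}.

2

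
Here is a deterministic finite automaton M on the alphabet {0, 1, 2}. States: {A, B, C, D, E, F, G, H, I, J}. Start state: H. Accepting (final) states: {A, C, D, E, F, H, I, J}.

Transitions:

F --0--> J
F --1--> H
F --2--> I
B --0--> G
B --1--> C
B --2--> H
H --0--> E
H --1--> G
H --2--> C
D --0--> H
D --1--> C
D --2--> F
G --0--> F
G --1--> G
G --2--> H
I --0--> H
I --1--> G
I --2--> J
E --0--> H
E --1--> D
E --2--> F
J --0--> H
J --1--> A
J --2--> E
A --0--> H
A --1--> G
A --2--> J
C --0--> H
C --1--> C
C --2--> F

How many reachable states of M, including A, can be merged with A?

2

First remove the unreachable states {B}; 9 states remain.
P0 = {A,C,D,E,F,H,I,J} | {G}.
Refine {A,C,D,E,F,H,I,J} on symbol 1: members go to different blocks, giving {C,D,E,F,J} and {A,H,I}.
Split {C,D,E,F,J} by δ(·,0) → {C,D,E,J} and {F}.
Refine {C,D,E,J} on symbol 1: members go to different blocks, giving {C,D,E} and {J}.
Refine {A,H,I} on symbol 0: members go to different blocks, giving {A,I} and {H}.
The partition is now stable with 6 blocks: {C,D,E} | {G} | {A,I} | {F} | {J} | {H}.
The equivalence class containing A is {A,I}, of size 2.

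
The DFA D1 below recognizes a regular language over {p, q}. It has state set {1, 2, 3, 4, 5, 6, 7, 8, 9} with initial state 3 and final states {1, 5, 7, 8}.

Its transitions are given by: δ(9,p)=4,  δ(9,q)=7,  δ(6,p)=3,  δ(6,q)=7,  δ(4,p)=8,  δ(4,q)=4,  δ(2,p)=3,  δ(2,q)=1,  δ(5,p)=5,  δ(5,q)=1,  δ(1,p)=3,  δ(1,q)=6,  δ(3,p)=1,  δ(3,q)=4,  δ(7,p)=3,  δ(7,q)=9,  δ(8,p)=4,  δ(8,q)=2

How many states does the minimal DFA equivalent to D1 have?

3

Reachable states from the start: {1,2,3,4,6,7,8,9}. Unreachable: {5} — drop them.
Start with accepting vs non-accepting: {1,7,8} | {2,3,4,6,9}.
Refine {2,3,4,6,9} on symbol p: members go to different blocks, giving {2,6,9} and {3,4}.
Stable partition: {1,7,8} | {2,6,9} | {3,4} — 3 equivalence classes.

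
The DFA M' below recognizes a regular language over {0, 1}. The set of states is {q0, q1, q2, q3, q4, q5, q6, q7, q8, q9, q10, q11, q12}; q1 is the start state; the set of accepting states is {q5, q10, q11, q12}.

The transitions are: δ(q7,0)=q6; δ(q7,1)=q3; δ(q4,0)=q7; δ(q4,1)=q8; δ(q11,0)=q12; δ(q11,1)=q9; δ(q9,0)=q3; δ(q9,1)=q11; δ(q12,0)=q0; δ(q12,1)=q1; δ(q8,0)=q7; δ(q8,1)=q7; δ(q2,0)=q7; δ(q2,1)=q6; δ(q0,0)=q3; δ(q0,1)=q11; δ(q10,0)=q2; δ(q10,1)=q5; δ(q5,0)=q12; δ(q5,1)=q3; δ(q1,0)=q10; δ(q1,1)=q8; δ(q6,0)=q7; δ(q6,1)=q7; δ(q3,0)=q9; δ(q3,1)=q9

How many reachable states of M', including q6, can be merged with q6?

2

States {q4} cannot be reached from the start state, so discard them.
P0 = {q5,q10,q11,q12} | {q0,q1,q2,q3,q6,q7,q8,q9}.
Split {q5,q10,q11,q12} by δ(·,0) → {q5,q11} and {q10,q12}.
Split {q0,q1,q2,q3,q6,q7,q8,q9} by δ(·,0) → {q0,q2,q3,q6,q7,q8,q9} and {q1}.
On input 1, block {q0,q2,q3,q6,q7,q8,q9} splits into {q2,q3,q6,q7,q8} and {q0,q9}.
Refine {q5,q11} on symbol 1: members go to different blocks, giving {q5} and {q11}.
Refine {q2,q3,q6,q7,q8} on symbol 0: members go to different blocks, giving {q2,q6,q7,q8} and {q3}.
Split {q2,q6,q7,q8} by δ(·,1) → {q2,q6,q8} and {q7}.
Refine {q2,q6,q8} on symbol 1: members go to different blocks, giving {q6,q8} and {q2}.
On input 0, block {q10,q12} splits into {q10} and {q12}.
The partition is now stable with 10 blocks: {q5} | {q6,q8} | {q10} | {q1} | {q0,q9} | {q11} | {q3} | {q7} | {q2} | {q12}.
State q6 belongs to the block {q6,q8}, which has 2 states.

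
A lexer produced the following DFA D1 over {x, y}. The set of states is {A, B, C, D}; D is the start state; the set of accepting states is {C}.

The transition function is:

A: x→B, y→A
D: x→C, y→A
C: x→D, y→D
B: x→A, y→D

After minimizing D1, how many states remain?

4

All states are reachable from the start state.
Initial partition by acceptance: {C} | {A,B,D}.
Refine {A,B,D} on symbol x: members go to different blocks, giving {A,B} and {D}.
On input y, block {A,B} splits into {A} and {B}.
The partition is now stable with 4 blocks: {C} | {A} | {D} | {B}.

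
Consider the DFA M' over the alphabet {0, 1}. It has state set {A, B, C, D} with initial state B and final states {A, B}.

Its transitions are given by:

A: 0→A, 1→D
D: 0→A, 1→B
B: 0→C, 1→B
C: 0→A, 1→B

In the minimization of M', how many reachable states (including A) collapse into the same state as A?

1

P0 = {A,B} | {C,D}.
Split {A,B} by δ(·,0) → {A} and {B}.
The partition is now stable with 3 blocks: {A} | {C,D} | {B}.
State A belongs to the block {A}, which has 1 states.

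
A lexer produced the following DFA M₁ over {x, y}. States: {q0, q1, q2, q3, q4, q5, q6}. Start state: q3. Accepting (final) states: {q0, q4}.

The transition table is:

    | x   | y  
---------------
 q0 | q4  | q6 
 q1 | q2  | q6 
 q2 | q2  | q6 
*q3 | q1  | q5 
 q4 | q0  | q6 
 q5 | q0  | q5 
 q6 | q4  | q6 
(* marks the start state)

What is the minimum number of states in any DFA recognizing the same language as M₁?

Start with accepting vs non-accepting: {q0,q4} | {q1,q2,q3,q5,q6}.
On input x, block {q1,q2,q3,q5,q6} splits into {q1,q2,q3} and {q5,q6}.
The partition is now stable with 3 blocks: {q0,q4} | {q1,q2,q3} | {q5,q6}.

3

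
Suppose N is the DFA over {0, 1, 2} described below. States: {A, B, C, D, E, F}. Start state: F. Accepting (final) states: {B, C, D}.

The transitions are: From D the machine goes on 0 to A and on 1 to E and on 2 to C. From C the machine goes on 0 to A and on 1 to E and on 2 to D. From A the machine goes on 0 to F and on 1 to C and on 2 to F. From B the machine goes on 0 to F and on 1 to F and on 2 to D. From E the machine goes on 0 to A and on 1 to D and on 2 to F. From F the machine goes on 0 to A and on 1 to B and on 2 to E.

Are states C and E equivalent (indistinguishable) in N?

No

Every state is reachable, so we keep all 6.
Start with accepting vs non-accepting: {B,C,D} | {A,E,F}.
Stable partition: {B,C,D} | {A,E,F} — 2 equivalence classes.
C and E end up in different blocks, so they are distinguishable. For instance, the string 'ε' is accepted from only C.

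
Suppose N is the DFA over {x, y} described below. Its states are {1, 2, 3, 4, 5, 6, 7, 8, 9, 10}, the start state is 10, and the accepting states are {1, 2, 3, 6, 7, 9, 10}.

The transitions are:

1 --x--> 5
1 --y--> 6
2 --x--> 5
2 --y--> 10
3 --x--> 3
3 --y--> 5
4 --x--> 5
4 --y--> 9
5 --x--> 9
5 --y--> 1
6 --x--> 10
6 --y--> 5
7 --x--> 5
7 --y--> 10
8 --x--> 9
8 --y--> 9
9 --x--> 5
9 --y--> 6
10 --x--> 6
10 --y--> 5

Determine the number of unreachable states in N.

5

No path from 10 leads to 2, 3, 4, 7, 8; the other 5 states are all reachable.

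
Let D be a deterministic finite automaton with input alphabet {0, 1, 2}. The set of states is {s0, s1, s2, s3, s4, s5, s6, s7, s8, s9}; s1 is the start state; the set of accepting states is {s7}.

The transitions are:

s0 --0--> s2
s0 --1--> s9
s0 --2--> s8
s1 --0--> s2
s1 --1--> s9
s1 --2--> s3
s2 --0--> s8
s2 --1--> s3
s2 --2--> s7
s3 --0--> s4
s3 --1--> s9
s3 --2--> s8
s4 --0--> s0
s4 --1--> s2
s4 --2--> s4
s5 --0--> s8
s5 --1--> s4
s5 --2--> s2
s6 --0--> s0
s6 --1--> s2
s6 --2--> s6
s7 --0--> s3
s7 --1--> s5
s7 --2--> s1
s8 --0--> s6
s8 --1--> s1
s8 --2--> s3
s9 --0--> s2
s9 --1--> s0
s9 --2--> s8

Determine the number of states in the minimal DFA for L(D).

Every state is reachable, so we keep all 10.
P0 = {s7} | {s0,s1,s2,s3,s4,s5,s6,s8,s9}.
On input 2, block {s0,s1,s2,s3,s4,s5,s6,s8,s9} splits into {s0,s1,s3,s4,s5,s6,s8,s9} and {s2}.
Split {s0,s1,s3,s4,s5,s6,s8,s9} by δ(·,0) → {s3,s4,s5,s6,s8} and {s0,s1,s9}.
Refine {s3,s4,s5,s6,s8} on symbol 0: members go to different blocks, giving {s3,s5,s8} and {s4,s6}.
Refine {s3,s5,s8} on symbol 0: members go to different blocks, giving {s3,s8} and {s5}.
No further refinement is possible. Final partition (6 blocks): {s7} | {s3,s8} | {s2} | {s0,s1,s9} | {s4,s6} | {s5}.

6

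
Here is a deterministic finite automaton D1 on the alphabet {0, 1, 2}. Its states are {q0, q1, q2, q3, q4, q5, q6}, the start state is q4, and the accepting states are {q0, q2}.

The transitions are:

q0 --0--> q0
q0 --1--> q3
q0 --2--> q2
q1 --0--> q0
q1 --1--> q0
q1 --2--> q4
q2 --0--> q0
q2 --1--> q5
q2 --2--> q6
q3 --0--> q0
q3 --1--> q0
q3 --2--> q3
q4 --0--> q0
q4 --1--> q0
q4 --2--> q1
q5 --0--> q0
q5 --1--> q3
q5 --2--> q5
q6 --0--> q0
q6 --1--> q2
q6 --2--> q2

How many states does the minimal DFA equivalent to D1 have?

5

All states are reachable from the start state.
P0 = {q0,q2} | {q1,q3,q4,q5,q6}.
Refine {q0,q2} on symbol 2: members go to different blocks, giving {q0} and {q2}.
On input 1, block {q1,q3,q4,q5,q6} splits into {q1,q3,q4} and {q5} and {q6}.
No further refinement is possible. Final partition (5 blocks): {q0} | {q1,q3,q4} | {q2} | {q5} | {q6}.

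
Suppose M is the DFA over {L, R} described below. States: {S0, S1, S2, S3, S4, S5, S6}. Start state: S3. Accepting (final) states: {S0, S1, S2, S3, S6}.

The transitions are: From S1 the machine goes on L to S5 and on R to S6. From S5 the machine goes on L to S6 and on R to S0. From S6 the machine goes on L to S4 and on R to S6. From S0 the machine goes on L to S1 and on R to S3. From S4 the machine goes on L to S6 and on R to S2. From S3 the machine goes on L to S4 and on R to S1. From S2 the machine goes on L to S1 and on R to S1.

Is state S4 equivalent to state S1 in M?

P0 = {S0,S1,S2,S3,S6} | {S4,S5}.
Split {S0,S1,S2,S3,S6} by δ(·,L) → {S1,S3,S6} and {S0,S2}.
No further refinement is possible. Final partition (3 blocks): {S1,S3,S6} | {S4,S5} | {S0,S2}.
S4 and S1 end up in different blocks, so they are distinguishable. For instance, the string 'ε' is accepted from only S1.

No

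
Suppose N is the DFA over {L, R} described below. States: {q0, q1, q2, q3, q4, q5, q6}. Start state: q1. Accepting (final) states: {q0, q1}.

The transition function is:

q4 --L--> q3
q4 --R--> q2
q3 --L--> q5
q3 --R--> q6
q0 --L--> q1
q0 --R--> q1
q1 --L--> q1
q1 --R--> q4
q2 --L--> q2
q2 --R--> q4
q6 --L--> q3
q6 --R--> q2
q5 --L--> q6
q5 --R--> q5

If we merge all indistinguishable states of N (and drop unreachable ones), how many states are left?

2

Reachable states from the start: {q1,q2,q3,q4,q5,q6}. Unreachable: {q0} — drop them.
Initial partition by acceptance: {q1} | {q2,q3,q4,q5,q6}.
Stable partition: {q1} | {q2,q3,q4,q5,q6} — 2 equivalence classes.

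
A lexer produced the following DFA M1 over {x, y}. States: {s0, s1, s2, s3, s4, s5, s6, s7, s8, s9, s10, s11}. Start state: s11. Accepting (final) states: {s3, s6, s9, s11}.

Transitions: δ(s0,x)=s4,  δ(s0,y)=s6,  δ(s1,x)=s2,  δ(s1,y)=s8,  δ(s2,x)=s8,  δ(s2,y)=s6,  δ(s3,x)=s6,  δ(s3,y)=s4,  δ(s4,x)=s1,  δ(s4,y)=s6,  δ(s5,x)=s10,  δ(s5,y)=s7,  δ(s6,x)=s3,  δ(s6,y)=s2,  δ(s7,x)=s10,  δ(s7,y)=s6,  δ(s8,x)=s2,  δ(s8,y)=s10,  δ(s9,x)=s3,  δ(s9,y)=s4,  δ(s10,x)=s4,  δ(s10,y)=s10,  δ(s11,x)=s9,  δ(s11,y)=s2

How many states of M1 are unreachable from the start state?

Starting at s11 and following transitions, the reachable set is {s1, s2, s3, s4, s6, s8, s9, s10, s11}. That leaves s0, s5, s7 unreachable — 3 in total.

3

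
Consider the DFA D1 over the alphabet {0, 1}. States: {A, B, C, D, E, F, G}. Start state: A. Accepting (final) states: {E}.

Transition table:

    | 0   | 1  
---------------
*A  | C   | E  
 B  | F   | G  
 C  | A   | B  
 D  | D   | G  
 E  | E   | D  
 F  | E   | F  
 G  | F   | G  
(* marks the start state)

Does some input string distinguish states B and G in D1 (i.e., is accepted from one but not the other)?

All states are reachable from the start state.
P0 = {E} | {A,B,C,D,F,G}.
On input 0, block {A,B,C,D,F,G} splits into {A,B,C,D,G} and {F}.
On input 0, block {A,B,C,D,G} splits into {A,C,D} and {B,G}.
Refine {A,C,D} on symbol 1: members go to different blocks, giving {C,D} and {A}.
Split {C,D} by δ(·,0) → {C} and {D}.
Stable partition: {E} | {C} | {F} | {B,G} | {A} | {D} — 6 equivalence classes.
B and G lie in the same block of the stable partition, so they are equivalent — no string distinguishes them.

No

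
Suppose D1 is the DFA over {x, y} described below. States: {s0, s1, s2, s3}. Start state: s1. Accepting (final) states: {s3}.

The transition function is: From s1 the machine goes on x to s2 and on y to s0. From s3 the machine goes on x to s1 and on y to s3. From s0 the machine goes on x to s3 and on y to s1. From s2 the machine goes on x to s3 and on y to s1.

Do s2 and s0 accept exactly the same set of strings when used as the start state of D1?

P0 = {s3} | {s0,s1,s2}.
Refine {s0,s1,s2} on symbol x: members go to different blocks, giving {s0,s2} and {s1}.
The partition is now stable with 3 blocks: {s3} | {s0,s2} | {s1}.
s2 and s0 lie in the same block of the stable partition, so they are equivalent — no string distinguishes them.

Yes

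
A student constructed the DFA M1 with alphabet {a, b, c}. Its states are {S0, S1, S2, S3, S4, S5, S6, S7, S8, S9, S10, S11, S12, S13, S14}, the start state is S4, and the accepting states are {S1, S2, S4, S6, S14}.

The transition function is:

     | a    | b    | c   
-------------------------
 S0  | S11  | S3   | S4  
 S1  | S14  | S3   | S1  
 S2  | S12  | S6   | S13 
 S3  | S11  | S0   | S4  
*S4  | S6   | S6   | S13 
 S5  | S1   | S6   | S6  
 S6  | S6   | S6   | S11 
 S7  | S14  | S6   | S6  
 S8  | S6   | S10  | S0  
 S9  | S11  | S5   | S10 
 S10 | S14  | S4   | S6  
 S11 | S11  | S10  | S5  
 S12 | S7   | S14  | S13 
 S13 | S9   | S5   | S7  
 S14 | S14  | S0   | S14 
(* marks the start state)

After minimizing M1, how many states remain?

Reachable states from the start: {S0,S1,S3,S4,S5,S6,S7,S9,S10,S11,S13,S14}. Unreachable: {S2,S8,S12} — drop them.
Start with accepting vs non-accepting: {S1,S4,S6,S14} | {S0,S3,S5,S7,S9,S10,S11,S13}.
Refine {S1,S4,S6,S14} on symbol b: members go to different blocks, giving {S1,S14} and {S4,S6}.
Split {S0,S3,S5,S7,S9,S10,S11,S13} by δ(·,a) → {S0,S3,S9,S11,S13} and {S5,S7,S10}.
On input b, block {S0,S3,S9,S11,S13} splits into {S9,S11,S13} and {S0,S3}.
Stable partition: {S1,S14} | {S9,S11,S13} | {S4,S6} | {S5,S7,S10} | {S0,S3} — 5 equivalence classes.

5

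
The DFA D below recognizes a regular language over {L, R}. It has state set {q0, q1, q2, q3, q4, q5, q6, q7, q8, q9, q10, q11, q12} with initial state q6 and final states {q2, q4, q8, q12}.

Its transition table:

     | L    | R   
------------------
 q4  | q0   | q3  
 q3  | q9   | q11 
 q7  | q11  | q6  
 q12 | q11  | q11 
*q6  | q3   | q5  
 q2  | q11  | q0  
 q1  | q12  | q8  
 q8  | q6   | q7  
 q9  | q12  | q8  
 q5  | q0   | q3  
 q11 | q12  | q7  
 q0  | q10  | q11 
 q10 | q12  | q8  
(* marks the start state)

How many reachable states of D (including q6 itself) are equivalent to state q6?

1

States {q1,q2,q4} cannot be reached from the start state, so discard them.
Start with accepting vs non-accepting: {q8,q12} | {q0,q3,q5,q6,q7,q9,q10,q11}.
Refine {q0,q3,q5,q6,q7,q9,q10,q11} on symbol L: members go to different blocks, giving {q0,q3,q5,q6,q7} and {q9,q10,q11}.
Split {q8,q12} by δ(·,L) → {q8} and {q12}.
On input L, block {q0,q3,q5,q6,q7} splits into {q0,q3,q7} and {q5,q6}.
Refine {q0,q3,q7} on symbol R: members go to different blocks, giving {q0,q3} and {q7}.
On input R, block {q9,q10,q11} splits into {q9,q10} and {q11}.
Refine {q5,q6} on symbol R: members go to different blocks, giving {q5} and {q6}.
No further refinement is possible. Final partition (8 blocks): {q8} | {q0,q3} | {q9,q10} | {q12} | {q5} | {q7} | {q11} | {q6}.
State q6 belongs to the block {q6}, which has 1 states.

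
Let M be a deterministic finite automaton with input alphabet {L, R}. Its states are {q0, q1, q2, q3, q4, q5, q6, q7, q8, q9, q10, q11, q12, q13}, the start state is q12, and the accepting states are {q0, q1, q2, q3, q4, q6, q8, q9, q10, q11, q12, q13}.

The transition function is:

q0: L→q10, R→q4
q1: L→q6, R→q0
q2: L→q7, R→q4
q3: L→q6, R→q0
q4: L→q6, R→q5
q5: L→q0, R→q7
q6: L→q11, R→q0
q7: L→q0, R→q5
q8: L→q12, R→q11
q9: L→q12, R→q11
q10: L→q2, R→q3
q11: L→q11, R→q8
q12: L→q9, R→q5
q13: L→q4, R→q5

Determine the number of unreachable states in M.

2

Starting at q12 and following transitions, the reachable set is {q0, q2, q3, q4, q5, q6, q7, q8, q9, q10, q11, q12}. That leaves q1, q13 unreachable — 2 in total.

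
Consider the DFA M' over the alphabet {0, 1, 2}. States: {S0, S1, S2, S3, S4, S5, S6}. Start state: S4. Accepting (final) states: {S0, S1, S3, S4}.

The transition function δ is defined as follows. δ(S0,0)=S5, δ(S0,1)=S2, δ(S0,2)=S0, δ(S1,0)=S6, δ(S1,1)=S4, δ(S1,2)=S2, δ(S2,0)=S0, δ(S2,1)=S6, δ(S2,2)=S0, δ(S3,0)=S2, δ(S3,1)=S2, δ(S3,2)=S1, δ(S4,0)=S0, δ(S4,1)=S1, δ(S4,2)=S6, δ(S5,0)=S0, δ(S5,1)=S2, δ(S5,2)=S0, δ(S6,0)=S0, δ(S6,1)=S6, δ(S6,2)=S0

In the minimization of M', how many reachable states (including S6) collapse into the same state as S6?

States {S3} cannot be reached from the start state, so discard them.
Initial partition by acceptance: {S0,S1,S4} | {S2,S5,S6}.
On input 0, block {S0,S1,S4} splits into {S0,S1} and {S4}.
Split {S0,S1} by δ(·,1) → {S0} and {S1}.
No further refinement is possible. Final partition (4 blocks): {S0} | {S2,S5,S6} | {S4} | {S1}.
The equivalence class containing S6 is {S2,S5,S6}, of size 3.

3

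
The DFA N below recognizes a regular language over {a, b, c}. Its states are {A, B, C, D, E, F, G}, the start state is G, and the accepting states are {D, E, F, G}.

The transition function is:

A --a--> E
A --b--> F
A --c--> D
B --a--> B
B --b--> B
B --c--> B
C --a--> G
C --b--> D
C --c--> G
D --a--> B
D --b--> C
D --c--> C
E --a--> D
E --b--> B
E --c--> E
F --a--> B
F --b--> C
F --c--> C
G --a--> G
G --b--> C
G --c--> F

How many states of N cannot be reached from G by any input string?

2

Starting at G and following transitions, the reachable set is {B, C, D, F, G}. That leaves A, E unreachable — 2 in total.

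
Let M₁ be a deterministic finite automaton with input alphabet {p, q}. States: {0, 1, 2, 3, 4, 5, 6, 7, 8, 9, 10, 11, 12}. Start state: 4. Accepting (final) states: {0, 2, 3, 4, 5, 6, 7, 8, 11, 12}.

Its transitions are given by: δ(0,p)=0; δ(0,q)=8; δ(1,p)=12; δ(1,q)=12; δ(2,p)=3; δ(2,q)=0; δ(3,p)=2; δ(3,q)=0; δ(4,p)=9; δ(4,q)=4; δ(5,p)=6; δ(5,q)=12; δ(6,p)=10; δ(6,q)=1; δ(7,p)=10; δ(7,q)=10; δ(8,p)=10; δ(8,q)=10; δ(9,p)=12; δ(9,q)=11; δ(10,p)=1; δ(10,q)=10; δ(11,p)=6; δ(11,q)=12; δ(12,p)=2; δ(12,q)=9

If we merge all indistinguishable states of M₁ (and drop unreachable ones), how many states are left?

States {5,7} cannot be reached from the start state, so discard them.
Initial partition by acceptance: {0,2,3,4,6,8,11,12} | {1,9,10}.
On input p, block {0,2,3,4,6,8,11,12} splits into {0,2,3,11,12} and {4,6,8}.
On input p, block {0,2,3,11,12} splits into {0,2,3,12} and {11}.
On input q, block {0,2,3,12} splits into {2,3} and {0} and {12}.
Split {1,9,10} by δ(·,p) → {1,9} and {10}.
Split {1,9} by δ(·,q) → {1} and {9}.
On input p, block {4,6,8} splits into {6,8} and {4}.
On input q, block {6,8} splits into {6} and {8}.
No further refinement is possible. Final partition (10 blocks): {2,3} | {1} | {6} | {11} | {0} | {12} | {10} | {9} | {4} | {8}.

10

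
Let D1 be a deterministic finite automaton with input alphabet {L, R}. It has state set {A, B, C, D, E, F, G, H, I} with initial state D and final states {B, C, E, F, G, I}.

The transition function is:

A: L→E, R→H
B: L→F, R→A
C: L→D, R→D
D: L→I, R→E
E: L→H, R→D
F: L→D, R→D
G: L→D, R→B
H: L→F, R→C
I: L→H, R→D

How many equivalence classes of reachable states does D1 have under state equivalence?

First remove the unreachable states {A,B,G}; 6 states remain.
Initial partition by acceptance: {C,E,F,I} | {D,H}.
The partition is now stable with 2 blocks: {C,E,F,I} | {D,H}.

2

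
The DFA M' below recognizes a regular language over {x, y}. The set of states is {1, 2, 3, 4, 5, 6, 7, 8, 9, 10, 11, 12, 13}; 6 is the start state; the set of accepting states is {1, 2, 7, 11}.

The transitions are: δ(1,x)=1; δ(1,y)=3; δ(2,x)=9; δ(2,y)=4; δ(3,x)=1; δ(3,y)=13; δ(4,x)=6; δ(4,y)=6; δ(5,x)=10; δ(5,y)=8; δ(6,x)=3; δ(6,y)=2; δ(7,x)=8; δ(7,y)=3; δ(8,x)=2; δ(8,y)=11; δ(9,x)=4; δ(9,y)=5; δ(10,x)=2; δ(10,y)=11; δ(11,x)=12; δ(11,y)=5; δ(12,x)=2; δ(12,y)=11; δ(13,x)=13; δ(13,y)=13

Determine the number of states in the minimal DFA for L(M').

First remove the unreachable states {7}; 12 states remain.
Initial partition by acceptance: {1,2,11} | {3,4,5,6,8,9,10,12,13}.
On input x, block {1,2,11} splits into {2,11} and {1}.
On input x, block {3,4,5,6,8,9,10,12,13} splits into {4,5,6,9,13} and {8,10,12} and {3}.
On input x, block {2,11} splits into {2} and {11}.
Split {4,5,6,9,13} by δ(·,x) → {4,9,13} and {5} and {6}.
Refine {4,9,13} on symbol x: members go to different blocks, giving {9,13} and {4}.
Split {9,13} by δ(·,x) → {9} and {13}.
No further refinement is possible. Final partition (10 blocks): {2} | {9} | {1} | {8,10,12} | {3} | {11} | {5} | {6} | {4} | {13}.

10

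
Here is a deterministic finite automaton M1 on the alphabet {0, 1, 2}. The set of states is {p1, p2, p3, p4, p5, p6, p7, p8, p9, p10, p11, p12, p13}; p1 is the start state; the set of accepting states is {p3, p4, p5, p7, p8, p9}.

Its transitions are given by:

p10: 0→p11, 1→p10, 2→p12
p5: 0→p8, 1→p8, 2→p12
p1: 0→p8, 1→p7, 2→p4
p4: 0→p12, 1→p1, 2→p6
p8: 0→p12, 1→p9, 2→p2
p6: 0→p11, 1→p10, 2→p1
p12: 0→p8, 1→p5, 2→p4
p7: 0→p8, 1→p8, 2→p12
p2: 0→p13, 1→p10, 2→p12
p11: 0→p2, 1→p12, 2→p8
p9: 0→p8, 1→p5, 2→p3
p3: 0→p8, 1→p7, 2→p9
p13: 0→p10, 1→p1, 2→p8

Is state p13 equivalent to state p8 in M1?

Every state is reachable, so we keep all 13.
Start with accepting vs non-accepting: {p3,p4,p5,p7,p8,p9} | {p1,p2,p6,p10,p11,p12,p13}.
Refine {p3,p4,p5,p7,p8,p9} on symbol 0: members go to different blocks, giving {p3,p5,p7,p9} and {p4,p8}.
Split {p3,p5,p7,p9} by δ(·,1) → {p3,p9} and {p5,p7}.
Refine {p1,p2,p6,p10,p11,p12,p13} on symbol 0: members go to different blocks, giving {p2,p6,p10,p11,p13} and {p1,p12}.
Refine {p2,p6,p10,p11,p13} on symbol 1: members go to different blocks, giving {p2,p6,p10} and {p11,p13}.
Refine {p4,p8} on symbol 1: members go to different blocks, giving {p4} and {p8}.
No further refinement is possible. Final partition (7 blocks): {p3,p9} | {p2,p6,p10} | {p4} | {p5,p7} | {p1,p12} | {p11,p13} | {p8}.
p13 and p8 end up in different blocks, so they are distinguishable. For instance, the string 'ε' is accepted from only p8.

No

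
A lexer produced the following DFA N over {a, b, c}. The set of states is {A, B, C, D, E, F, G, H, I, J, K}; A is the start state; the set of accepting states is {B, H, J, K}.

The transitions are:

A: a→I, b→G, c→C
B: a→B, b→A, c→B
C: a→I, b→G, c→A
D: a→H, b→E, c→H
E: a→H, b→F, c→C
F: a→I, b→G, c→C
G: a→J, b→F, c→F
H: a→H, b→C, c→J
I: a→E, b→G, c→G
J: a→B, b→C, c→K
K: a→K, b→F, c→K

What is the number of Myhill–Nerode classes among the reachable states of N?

4

First remove the unreachable states {D}; 10 states remain.
Initial partition by acceptance: {B,H,J,K} | {A,C,E,F,G,I}.
On input a, block {A,C,E,F,G,I} splits into {A,C,F,I} and {E,G}.
On input a, block {A,C,F,I} splits into {A,C,F} and {I}.
The partition is now stable with 4 blocks: {B,H,J,K} | {A,C,F} | {E,G} | {I}.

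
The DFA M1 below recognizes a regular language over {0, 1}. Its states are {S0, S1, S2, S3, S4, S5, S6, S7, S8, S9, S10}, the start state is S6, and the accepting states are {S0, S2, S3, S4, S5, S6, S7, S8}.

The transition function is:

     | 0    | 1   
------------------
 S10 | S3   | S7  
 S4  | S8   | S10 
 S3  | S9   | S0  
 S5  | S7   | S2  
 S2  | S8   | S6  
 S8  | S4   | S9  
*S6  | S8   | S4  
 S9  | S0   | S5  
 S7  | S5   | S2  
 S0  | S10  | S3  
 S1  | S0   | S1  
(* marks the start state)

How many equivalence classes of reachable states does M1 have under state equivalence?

6

States {S1} cannot be reached from the start state, so discard them.
Start with accepting vs non-accepting: {S0,S2,S3,S4,S5,S6,S7,S8} | {S9,S10}.
Split {S0,S2,S3,S4,S5,S6,S7,S8} by δ(·,0) → {S2,S4,S5,S6,S7,S8} and {S0,S3}.
Split {S2,S4,S5,S6,S7,S8} by δ(·,1) → {S2,S5,S6,S7} and {S4,S8}.
Refine {S2,S5,S6,S7} on symbol 0: members go to different blocks, giving {S2,S6} and {S5,S7}.
Split {S2,S6} by δ(·,1) → {S2} and {S6}.
The partition is now stable with 6 blocks: {S2} | {S9,S10} | {S0,S3} | {S4,S8} | {S5,S7} | {S6}.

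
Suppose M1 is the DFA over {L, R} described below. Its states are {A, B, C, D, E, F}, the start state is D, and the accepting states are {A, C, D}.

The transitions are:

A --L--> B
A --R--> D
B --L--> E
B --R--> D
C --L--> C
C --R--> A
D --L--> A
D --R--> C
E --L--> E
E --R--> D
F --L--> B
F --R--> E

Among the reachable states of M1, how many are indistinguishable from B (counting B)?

States {F} cannot be reached from the start state, so discard them.
Initial partition by acceptance: {A,C,D} | {B,E}.
On input L, block {A,C,D} splits into {C,D} and {A}.
On input L, block {C,D} splits into {C} and {D}.
No further refinement is possible. Final partition (4 blocks): {C} | {B,E} | {A} | {D}.
State B belongs to the block {B,E}, which has 2 states.

2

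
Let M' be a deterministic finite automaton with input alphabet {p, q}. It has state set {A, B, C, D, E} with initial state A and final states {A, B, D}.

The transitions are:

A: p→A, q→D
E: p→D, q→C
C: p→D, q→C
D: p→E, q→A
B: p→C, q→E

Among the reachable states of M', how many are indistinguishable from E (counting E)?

2

Reachable states from the start: {A,C,D,E}. Unreachable: {B} — drop them.
Initial partition by acceptance: {A,D} | {C,E}.
On input p, block {A,D} splits into {A} and {D}.
Stable partition: {A} | {C,E} | {D} — 3 equivalence classes.
The equivalence class containing E is {C,E}, of size 2.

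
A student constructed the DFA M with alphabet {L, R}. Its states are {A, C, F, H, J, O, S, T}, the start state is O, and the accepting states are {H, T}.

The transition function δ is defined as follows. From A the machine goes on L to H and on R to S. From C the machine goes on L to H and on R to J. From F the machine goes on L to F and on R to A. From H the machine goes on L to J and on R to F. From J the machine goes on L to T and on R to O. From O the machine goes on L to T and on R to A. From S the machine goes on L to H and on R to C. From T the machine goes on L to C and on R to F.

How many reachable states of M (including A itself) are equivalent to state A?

5

Start with accepting vs non-accepting: {H,T} | {A,C,F,J,O,S}.
Refine {A,C,F,J,O,S} on symbol L: members go to different blocks, giving {A,C,J,O,S} and {F}.
Stable partition: {H,T} | {A,C,J,O,S} | {F} — 3 equivalence classes.
State A belongs to the block {A,C,J,O,S}, which has 5 states.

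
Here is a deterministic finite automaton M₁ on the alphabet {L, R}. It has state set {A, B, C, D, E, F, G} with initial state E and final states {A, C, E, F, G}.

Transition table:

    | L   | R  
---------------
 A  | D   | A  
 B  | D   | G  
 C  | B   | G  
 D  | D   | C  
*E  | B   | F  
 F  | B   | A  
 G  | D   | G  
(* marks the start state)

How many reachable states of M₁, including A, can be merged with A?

Start with accepting vs non-accepting: {A,C,E,F,G} | {B,D}.
No further refinement is possible. Final partition (2 blocks): {A,C,E,F,G} | {B,D}.
The equivalence class containing A is {A,C,E,F,G}, of size 5.

5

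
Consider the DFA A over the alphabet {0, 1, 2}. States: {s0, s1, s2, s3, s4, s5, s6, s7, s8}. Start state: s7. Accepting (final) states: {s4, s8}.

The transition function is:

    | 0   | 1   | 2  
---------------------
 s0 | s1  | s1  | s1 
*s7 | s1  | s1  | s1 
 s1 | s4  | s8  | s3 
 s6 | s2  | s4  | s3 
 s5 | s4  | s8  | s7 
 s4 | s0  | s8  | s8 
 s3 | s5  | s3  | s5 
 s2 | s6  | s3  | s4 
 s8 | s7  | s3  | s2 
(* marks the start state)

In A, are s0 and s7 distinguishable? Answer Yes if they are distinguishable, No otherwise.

Start with accepting vs non-accepting: {s4,s8} | {s0,s1,s2,s3,s5,s6,s7}.
Split {s4,s8} by δ(·,1) → {s4} and {s8}.
Split {s0,s1,s2,s3,s5,s6,s7} by δ(·,0) → {s0,s2,s3,s6,s7} and {s1,s5}.
On input 0, block {s0,s2,s3,s6,s7} splits into {s0,s3,s7} and {s2,s6}.
On input 1, block {s0,s3,s7} splits into {s0,s7} and {s3}.
Refine {s1,s5} on symbol 2: members go to different blocks, giving {s1} and {s5}.
On input 1, block {s2,s6} splits into {s2} and {s6}.
Stable partition: {s4} | {s0,s7} | {s8} | {s1} | {s2} | {s3} | {s5} | {s6} — 8 equivalence classes.
s0 and s7 lie in the same block of the stable partition, so they are equivalent — no string distinguishes them.

No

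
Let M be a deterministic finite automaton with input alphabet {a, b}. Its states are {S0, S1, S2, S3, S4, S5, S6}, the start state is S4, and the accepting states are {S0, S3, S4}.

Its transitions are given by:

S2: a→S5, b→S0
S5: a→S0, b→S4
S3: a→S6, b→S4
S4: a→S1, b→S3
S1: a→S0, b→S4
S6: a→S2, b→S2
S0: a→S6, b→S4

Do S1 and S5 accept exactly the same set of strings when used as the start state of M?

Start with accepting vs non-accepting: {S0,S3,S4} | {S1,S2,S5,S6}.
Refine {S1,S2,S5,S6} on symbol a: members go to different blocks, giving {S1,S5} and {S2,S6}.
Refine {S0,S3,S4} on symbol a: members go to different blocks, giving {S0,S3} and {S4}.
Refine {S2,S6} on symbol a: members go to different blocks, giving {S2} and {S6}.
No further refinement is possible. Final partition (5 blocks): {S0,S3} | {S1,S5} | {S2} | {S4} | {S6}.
S1 and S5 lie in the same block of the stable partition, so they are equivalent — no string distinguishes them.

Yes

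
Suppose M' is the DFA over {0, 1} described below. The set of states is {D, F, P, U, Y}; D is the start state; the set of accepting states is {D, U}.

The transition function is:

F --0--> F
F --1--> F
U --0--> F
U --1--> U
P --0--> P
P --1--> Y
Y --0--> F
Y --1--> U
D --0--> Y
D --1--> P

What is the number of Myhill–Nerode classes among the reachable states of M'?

5

Every state is reachable, so we keep all 5.
P0 = {D,U} | {F,P,Y}.
On input 1, block {D,U} splits into {U} and {D}.
On input 1, block {F,P,Y} splits into {F,P} and {Y}.
On input 1, block {F,P} splits into {P} and {F}.
The partition is now stable with 5 blocks: {U} | {P} | {D} | {Y} | {F}.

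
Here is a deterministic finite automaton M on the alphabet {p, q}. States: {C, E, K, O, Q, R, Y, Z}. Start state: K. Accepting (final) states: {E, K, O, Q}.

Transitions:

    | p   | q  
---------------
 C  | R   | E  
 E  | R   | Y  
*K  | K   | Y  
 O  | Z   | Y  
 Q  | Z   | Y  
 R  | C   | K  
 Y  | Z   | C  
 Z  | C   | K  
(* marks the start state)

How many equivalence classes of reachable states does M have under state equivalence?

First remove the unreachable states {O,Q}; 6 states remain.
P0 = {E,K} | {C,R,Y,Z}.
Refine {E,K} on symbol p: members go to different blocks, giving {E} and {K}.
Split {C,R,Y,Z} by δ(·,q) → {R,Z} and {C} and {Y}.
Stable partition: {E} | {R,Z} | {K} | {C} | {Y} — 5 equivalence classes.

5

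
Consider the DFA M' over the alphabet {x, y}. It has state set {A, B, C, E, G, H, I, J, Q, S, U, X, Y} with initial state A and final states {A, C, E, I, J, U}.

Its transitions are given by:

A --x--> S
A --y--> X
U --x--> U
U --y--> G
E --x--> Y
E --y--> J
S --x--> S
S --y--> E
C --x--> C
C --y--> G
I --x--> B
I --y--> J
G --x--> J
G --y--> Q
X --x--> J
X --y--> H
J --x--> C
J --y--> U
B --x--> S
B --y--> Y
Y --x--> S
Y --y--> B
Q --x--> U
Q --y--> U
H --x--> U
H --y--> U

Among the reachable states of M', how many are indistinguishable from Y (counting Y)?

States {I} cannot be reached from the start state, so discard them.
Start with accepting vs non-accepting: {A,C,E,J,U} | {B,G,H,Q,S,X,Y}.
Split {A,C,E,J,U} by δ(·,x) → {C,J,U} and {A,E}.
Split {C,J,U} by δ(·,y) → {C,U} and {J}.
On input x, block {B,G,H,Q,S,X,Y} splits into {B,S,Y} and {H,Q} and {G,X}.
Split {B,S,Y} by δ(·,y) → {B,Y} and {S}.
Split {A,E} by δ(·,x) → {E} and {A}.
No further refinement is possible. Final partition (8 blocks): {C,U} | {B,Y} | {E} | {J} | {H,Q} | {G,X} | {S} | {A}.
State Y belongs to the block {B,Y}, which has 2 states.

2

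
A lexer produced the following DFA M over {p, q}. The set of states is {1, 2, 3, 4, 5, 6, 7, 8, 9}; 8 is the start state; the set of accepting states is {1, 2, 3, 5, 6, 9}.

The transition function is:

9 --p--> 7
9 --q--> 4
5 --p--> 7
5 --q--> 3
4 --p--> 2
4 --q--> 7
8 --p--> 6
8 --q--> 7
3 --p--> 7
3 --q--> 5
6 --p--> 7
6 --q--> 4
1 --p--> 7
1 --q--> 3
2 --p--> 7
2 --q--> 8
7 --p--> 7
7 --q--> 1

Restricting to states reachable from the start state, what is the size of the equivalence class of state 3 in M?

First remove the unreachable states {9}; 8 states remain.
Initial partition by acceptance: {1,2,3,5,6} | {4,7,8}.
Refine {1,2,3,5,6} on symbol q: members go to different blocks, giving {1,3,5} and {2,6}.
Split {4,7,8} by δ(·,p) → {4,8} and {7}.
No further refinement is possible. Final partition (4 blocks): {1,3,5} | {4,8} | {2,6} | {7}.
State 3 belongs to the block {1,3,5}, which has 3 states.

3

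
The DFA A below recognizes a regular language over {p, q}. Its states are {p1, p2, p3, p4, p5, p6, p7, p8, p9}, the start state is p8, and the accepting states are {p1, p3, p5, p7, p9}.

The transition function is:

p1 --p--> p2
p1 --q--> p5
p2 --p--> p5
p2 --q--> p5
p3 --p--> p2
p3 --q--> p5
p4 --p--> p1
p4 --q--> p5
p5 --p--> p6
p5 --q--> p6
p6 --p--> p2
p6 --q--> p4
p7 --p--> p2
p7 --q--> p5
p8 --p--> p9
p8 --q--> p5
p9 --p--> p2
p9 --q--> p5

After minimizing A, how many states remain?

Reachable states from the start: {p1,p2,p4,p5,p6,p8,p9}. Unreachable: {p3,p7} — drop them.
Initial partition by acceptance: {p1,p5,p9} | {p2,p4,p6,p8}.
On input q, block {p1,p5,p9} splits into {p1,p9} and {p5}.
Refine {p2,p4,p6,p8} on symbol p: members go to different blocks, giving {p4,p8} and {p2} and {p6}.
The partition is now stable with 5 blocks: {p1,p9} | {p4,p8} | {p5} | {p2} | {p6}.

5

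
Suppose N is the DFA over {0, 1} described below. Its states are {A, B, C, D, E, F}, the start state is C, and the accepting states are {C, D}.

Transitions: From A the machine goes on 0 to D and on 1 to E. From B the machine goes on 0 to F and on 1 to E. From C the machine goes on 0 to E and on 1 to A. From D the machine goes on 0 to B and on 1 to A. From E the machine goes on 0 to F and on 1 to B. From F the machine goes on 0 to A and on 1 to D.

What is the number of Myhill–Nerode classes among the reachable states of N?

P0 = {C,D} | {A,B,E,F}.
Refine {A,B,E,F} on symbol 0: members go to different blocks, giving {B,E,F} and {A}.
Refine {B,E,F} on symbol 0: members go to different blocks, giving {B,E} and {F}.
No further refinement is possible. Final partition (4 blocks): {C,D} | {B,E} | {A} | {F}.

4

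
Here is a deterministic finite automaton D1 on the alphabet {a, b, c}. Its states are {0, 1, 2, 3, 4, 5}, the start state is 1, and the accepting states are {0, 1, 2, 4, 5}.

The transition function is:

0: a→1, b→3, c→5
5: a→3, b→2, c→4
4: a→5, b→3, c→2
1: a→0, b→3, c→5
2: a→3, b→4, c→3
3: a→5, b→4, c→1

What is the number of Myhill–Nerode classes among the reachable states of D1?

Start with accepting vs non-accepting: {0,1,2,4,5} | {3}.
Refine {0,1,2,4,5} on symbol a: members go to different blocks, giving {0,1,4} and {2,5}.
On input a, block {0,1,4} splits into {0,1} and {4}.
Split {2,5} by δ(·,b) → {2} and {5}.
Stable partition: {0,1} | {3} | {2} | {4} | {5} — 5 equivalence classes.

5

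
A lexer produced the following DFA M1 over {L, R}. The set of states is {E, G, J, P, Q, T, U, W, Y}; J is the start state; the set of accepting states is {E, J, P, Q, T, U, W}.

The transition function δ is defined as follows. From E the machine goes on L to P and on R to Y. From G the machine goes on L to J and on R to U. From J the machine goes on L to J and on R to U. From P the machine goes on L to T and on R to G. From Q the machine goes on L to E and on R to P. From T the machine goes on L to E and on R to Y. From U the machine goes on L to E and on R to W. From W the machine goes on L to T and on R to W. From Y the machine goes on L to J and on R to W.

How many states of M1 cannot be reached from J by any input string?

1

No path from J leads to Q; the other 8 states are all reachable.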